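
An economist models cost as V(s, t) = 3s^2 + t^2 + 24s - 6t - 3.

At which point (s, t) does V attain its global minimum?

V(s,t) separates as P(s) + Q(t) − 3, so its minimum is min P + min Q − 3.
P'(s) = 6s + 24 vanishes at s ∈ {-4}; Q'(t) = 2(t - 3) vanishes at t ∈ {3}.
Local minima of P (where P''>0): P(-4)=-48. Local minima of Q: Q(3)=-9.
So the global minimum of V is P(-4) + Q(3) − 3 = -48 − 9 − 3 = -60, attained at (-4, 3).

(-4, 3)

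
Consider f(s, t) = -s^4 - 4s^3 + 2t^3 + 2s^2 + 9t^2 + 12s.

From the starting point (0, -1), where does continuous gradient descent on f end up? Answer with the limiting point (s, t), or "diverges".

f is separable, so gradient descent decouples: s follows -∂f/∂s, t follows -∂f/∂t.
∂f/∂s = -4(s - 1)(s + 1)(s + 3); at s=0 this is 12, so s decreases.
∂f/∂t = 6t(t + 3); at t=-1 this is -12, so t increases.
s converges to its nearest critical value -1 (a local min of the s-part); t converges to 0. The iterate converges to (-1, 0).

(-1, 0)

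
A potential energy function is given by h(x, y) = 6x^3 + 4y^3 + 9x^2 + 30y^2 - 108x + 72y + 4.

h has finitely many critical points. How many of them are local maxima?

h separates as a function of x plus a function of y, so ∇h=0 decouples.
∂h/∂x = 18(x - 2)(x + 3) = 0 at x ∈ {-3, 2}; ∂h/∂y = 12(y + 2)(y + 3) = 0 at y ∈ {-3, -2}.
The Hessian is diagonal: diag(h_xx, h_yy). Second derivatives: h_xx(-3)=-90, h_xx(2)=90; h_yy(-3)=-12, h_yy(-2)=12.
Local maxima occur where both diagonal entries negative: (-3, -3). Count: 1.

1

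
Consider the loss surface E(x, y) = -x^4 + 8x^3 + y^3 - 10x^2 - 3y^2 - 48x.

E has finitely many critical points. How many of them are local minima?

E separates as a function of x plus a function of y, so ∇E=0 decouples.
∂E/∂x = -4(x - 4)(x - 3)(x + 1) = 0 at x ∈ {-1, 3, 4}; ∂E/∂y = 3y(y - 2) = 0 at y ∈ {0, 2}.
The Hessian is diagonal: diag(E_xx, E_yy). Second derivatives: E_xx(-1)=-80, E_xx(3)=16, E_xx(4)=-20; E_yy(0)=-6, E_yy(2)=6.
Local minima occur where both diagonal entries positive: (3, 2). Count: 1.

1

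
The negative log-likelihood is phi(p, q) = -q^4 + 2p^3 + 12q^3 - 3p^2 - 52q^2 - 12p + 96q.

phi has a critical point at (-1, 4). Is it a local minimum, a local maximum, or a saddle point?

The mixed partial ∂²phi/∂p∂q is 0, so the Hessian at any point is diag(phi_pp, phi_qq) = diag(6(2p - 1), 4(-3q^2 + 18q - 26)).
At (-1, 4): H = diag(-18, -8).
Both eigenvalues are negative, so H is negative definite: a local maximum.

local maximum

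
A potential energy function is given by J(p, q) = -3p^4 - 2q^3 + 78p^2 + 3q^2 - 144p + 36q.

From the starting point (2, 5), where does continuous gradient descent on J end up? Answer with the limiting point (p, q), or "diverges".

J is separable, so gradient descent decouples: p follows -∂J/∂p, q follows -∂J/∂q.
∂J/∂p = -12(p - 3)(p - 1)(p + 4); at p=2 this is 72, so p decreases.
∂J/∂q = -6(q - 3)(q + 2); at q=5 this is -84, so q increases.
The q-coordinate has no critical point in that direction and runs off to infinity.

diverges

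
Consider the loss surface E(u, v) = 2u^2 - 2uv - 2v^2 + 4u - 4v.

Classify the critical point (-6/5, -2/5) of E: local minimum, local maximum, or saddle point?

The Hessian of E is constant: H = [[4, -2], [-2, -4]].
det(H) = 4·(-4) − (-2)² = -20.
Since det(H) < 0, H is indefinite and the critical point is a saddle point.

saddle point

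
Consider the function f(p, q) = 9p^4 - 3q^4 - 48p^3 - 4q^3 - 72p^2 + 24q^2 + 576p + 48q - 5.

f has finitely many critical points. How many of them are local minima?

f separates as a function of p plus a function of q, so ∇f=0 decouples.
∂f/∂p = 36(p - 4)(p - 2)(p + 2) = 0 at p ∈ {-2, 2, 4}; ∂f/∂q = -12(q - 2)(q + 1)(q + 2) = 0 at q ∈ {-2, -1, 2}.
The Hessian is diagonal: diag(f_pp, f_qq). Second derivatives: f_pp(-2)=864, f_pp(2)=-288, f_pp(4)=432; f_qq(-2)=-48, f_qq(-1)=36, f_qq(2)=-144.
Local minima occur where both diagonal entries positive: (-2, -1), (4, -1). Count: 2.

2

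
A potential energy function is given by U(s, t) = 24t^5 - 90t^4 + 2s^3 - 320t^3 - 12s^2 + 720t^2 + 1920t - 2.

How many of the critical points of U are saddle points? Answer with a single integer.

U separates as a function of s plus a function of t, so ∇U=0 decouples.
∂U/∂s = 6s(s - 4) = 0 at s ∈ {0, 4}; ∂U/∂t = 120(t - 4)(t - 2)(t + 1)(t + 2) = 0 at t ∈ {-2, -1, 2, 4}.
The Hessian is diagonal: diag(U_ss, U_tt). Second derivatives: U_ss(0)=-24, U_ss(4)=24; U_tt(-2)=-2880, U_tt(-1)=1800, U_tt(2)=-2880, U_tt(4)=7200.
Saddle points occur where the two diagonal entries have opposite signs: (0, -1), (0, 4), (4, -2), (4, 2). Count: 4.

4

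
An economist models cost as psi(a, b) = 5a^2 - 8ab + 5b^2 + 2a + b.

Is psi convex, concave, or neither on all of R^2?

psi is quadratic, so its Hessian is the constant matrix H = [[10, -8], [-8, 10]].
det(H) = 36, tr(H) = 20.
det(H) > 0 and tr(H) > 0, so H is positive definite everywhere: convex.

convex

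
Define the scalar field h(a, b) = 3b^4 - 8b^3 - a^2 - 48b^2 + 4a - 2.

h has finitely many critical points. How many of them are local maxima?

h separates as a function of a plus a function of b, so ∇h=0 decouples.
∂h/∂a = -2(a - 2) = 0 at a ∈ {2}; ∂h/∂b = 12b(b - 4)(b + 2) = 0 at b ∈ {-2, 0, 4}.
The Hessian is diagonal: diag(h_aa, h_bb). Second derivatives: h_aa(2)=-2; h_bb(-2)=144, h_bb(0)=-96, h_bb(4)=288.
Local maxima occur where both diagonal entries negative: (2, 0). Count: 1.

1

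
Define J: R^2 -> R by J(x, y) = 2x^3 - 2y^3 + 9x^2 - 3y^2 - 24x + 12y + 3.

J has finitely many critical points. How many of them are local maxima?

J separates as a function of x plus a function of y, so ∇J=0 decouples.
∂J/∂x = 6(x - 1)(x + 4) = 0 at x ∈ {-4, 1}; ∂J/∂y = -6(y - 1)(y + 2) = 0 at y ∈ {-2, 1}.
The Hessian is diagonal: diag(J_xx, J_yy). Second derivatives: J_xx(-4)=-30, J_xx(1)=30; J_yy(-2)=18, J_yy(1)=-18.
Local maxima occur where both diagonal entries negative: (-4, 1). Count: 1.

1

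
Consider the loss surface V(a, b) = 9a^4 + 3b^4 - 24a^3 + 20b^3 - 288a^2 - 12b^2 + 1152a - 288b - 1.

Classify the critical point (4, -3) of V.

The mixed partial ∂²V/∂a∂b is 0, so the Hessian at any point is diag(V_aa, V_bb) = diag(36(3a^2 - 4a - 16), 12(3b^2 + 10b - 2)).
At (4, -3): H = diag(576, -60).
The eigenvalues have opposite signs, so H is indefinite: a saddle point.

saddle point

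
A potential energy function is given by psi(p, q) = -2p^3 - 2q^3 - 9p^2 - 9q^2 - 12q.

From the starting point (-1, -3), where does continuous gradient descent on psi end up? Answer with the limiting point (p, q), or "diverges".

(-3, -2)

psi is separable, so gradient descent decouples: p follows -∂psi/∂p, q follows -∂psi/∂q.
∂psi/∂p = -6p(p + 3); at p=-1 this is 12, so p decreases.
∂psi/∂q = -6(q + 1)(q + 2); at q=-3 this is -12, so q increases.
p converges to its nearest critical value -3 (a local min of the p-part); q converges to -2. The iterate converges to (-3, -2).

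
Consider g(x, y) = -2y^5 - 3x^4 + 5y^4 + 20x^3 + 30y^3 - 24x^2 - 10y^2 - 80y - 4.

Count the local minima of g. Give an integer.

2

g separates as a function of x plus a function of y, so ∇g=0 decouples.
∂g/∂x = -12x(x - 4)(x - 1) = 0 at x ∈ {0, 1, 4}; ∂g/∂y = -10(y - 4)(y - 1)(y + 1)(y + 2) = 0 at y ∈ {-2, -1, 1, 4}.
The Hessian is diagonal: diag(g_xx, g_yy). Second derivatives: g_xx(0)=-48, g_xx(1)=36, g_xx(4)=-144; g_yy(-2)=180, g_yy(-1)=-100, g_yy(1)=180, g_yy(4)=-900.
Local minima occur where both diagonal entries positive: (1, -2), (1, 1). Count: 2.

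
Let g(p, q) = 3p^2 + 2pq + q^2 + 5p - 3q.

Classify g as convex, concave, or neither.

convex

g is quadratic, so its Hessian is the constant matrix H = [[6, 2], [2, 2]].
det(H) = 8, tr(H) = 8.
det(H) > 0 and tr(H) > 0, so H is positive definite everywhere: convex.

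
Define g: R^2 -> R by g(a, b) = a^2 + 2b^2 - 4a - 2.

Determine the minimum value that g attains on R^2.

g(a,b) separates as P(a) + Q(b) − 2, so its minimum is min P + min Q − 2.
P'(a) = 2a - 4 vanishes at a ∈ {2}; Q'(b) = 4b vanishes at b ∈ {0}.
Local minima of P (where P''>0): P(2)=-4. Local minima of Q: Q(0)=0.
So the global minimum of g is P(2) + Q(0) − 2 = -4 + 0 − 2 = -6, attained at (2, 0).

-6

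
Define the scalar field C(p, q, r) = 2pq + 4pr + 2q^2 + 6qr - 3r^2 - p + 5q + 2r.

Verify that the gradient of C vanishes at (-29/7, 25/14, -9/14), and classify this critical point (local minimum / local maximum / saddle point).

∇C = (2q + 4r - 1, 2p + 4q + 6r + 5, 4p + 6q - 6r + 2); substituting (-29/7, 25/14, -9/14) gives ∇C = (0, 0, 0), so (-29/7, 25/14, -9/14) is indeed a critical point.
The Hessian is constant: H = [[0, 2, 4], [2, 4, 6], [4, 6, -6]].
Leading principal minors: Δ₁ = 0, Δ₂ = -4, Δ₃ = 56.
The minors fit neither the all-positive nor the alternating-sign pattern, so H is indefinite: a saddle point.

saddle point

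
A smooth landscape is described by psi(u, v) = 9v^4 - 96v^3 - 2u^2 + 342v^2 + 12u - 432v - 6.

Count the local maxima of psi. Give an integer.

1

psi separates as a function of u plus a function of v, so ∇psi=0 decouples.
∂psi/∂u = -4(u - 3) = 0 at u ∈ {3}; ∂psi/∂v = 36(v - 4)(v - 3)(v - 1) = 0 at v ∈ {1, 3, 4}.
The Hessian is diagonal: diag(psi_uu, psi_vv). Second derivatives: psi_uu(3)=-4; psi_vv(1)=216, psi_vv(3)=-72, psi_vv(4)=108.
Local maxima occur where both diagonal entries negative: (3, 3). Count: 1.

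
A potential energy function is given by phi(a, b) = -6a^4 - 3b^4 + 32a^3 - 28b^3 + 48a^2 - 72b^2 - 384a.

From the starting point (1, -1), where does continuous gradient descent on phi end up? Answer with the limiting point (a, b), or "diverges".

(2, -3)

phi is separable, so gradient descent decouples: a follows -∂phi/∂a, b follows -∂phi/∂b.
∂phi/∂a = -24(a - 4)(a - 2)(a + 2); at a=1 this is -216, so a increases.
∂phi/∂b = -12b(b + 3)(b + 4); at b=-1 this is 72, so b decreases.
a converges to its nearest critical value 2 (a local min of the a-part); b converges to -3. The iterate converges to (2, -3).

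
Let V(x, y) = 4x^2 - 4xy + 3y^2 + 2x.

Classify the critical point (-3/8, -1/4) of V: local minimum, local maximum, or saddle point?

local minimum

The Hessian of V is constant: H = [[8, -4], [-4, 6]].
det(H) = 8·6 − (-4)² = 32.
det(H) > 0 and tr(H) = 14 > 0, so H is positive definite and the point is a local minimum.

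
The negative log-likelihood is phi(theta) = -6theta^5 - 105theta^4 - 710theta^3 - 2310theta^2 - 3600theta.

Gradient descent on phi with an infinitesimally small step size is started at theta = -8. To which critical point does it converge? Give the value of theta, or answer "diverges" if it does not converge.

phi'(theta) = -30(theta + 2)(theta + 3)(theta + 4)(theta + 5), so phi'(-8) = -10800.
Gradient descent moves in the -phi' direction, i.e. theta is increasing.
The nearest critical point in that direction is theta = -5, where phi'' = 180 > 0 (a local minimum). The iterate converges there.

-5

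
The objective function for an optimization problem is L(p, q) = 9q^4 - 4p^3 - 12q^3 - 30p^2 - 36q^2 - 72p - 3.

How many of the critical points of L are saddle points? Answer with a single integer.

L separates as a function of p plus a function of q, so ∇L=0 decouples.
∂L/∂p = -12(p + 2)(p + 3) = 0 at p ∈ {-3, -2}; ∂L/∂q = 36q(q - 2)(q + 1) = 0 at q ∈ {-1, 0, 2}.
The Hessian is diagonal: diag(L_pp, L_qq). Second derivatives: L_pp(-3)=12, L_pp(-2)=-12; L_qq(-1)=108, L_qq(0)=-72, L_qq(2)=216.
Saddle points occur where the two diagonal entries have opposite signs: (-3, 0), (-2, -1), (-2, 2). Count: 3.

3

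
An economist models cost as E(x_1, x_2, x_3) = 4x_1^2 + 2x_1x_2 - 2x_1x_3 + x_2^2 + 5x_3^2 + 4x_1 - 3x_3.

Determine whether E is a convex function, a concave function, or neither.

convex

E is quadratic, so its Hessian is the constant matrix H = [[8, 2, -2], [2, 2, 0], [-2, 0, 10]].
Leading principal minors: 8, 12, 112.
All positive ⇒ H ≻ 0 ⇒ convex.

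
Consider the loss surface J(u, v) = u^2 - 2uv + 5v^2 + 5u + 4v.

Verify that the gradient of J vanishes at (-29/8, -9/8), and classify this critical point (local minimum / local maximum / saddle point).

local minimum

∇J = (2u - 2v + 5, -2u + 10v + 4); substituting (-29/8, -9/8) gives ∇J = (0, 0), so (-29/8, -9/8) is indeed a critical point.
The Hessian of J is constant: H = [[2, -2], [-2, 10]].
det(H) = 2·10 − (-2)² = 16.
det(H) > 0 and tr(H) = 12 > 0, so H is positive definite and the point is a local minimum.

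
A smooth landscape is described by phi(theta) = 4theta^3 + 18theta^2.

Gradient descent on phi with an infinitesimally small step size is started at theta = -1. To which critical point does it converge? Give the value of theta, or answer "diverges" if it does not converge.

0

phi'(theta) = 12theta(theta + 3), so phi'(-1) = -24.
Gradient descent moves in the -phi' direction, i.e. theta is increasing.
The nearest critical point in that direction is theta = 0, where phi'' = 36 > 0 (a local minimum). The iterate converges there.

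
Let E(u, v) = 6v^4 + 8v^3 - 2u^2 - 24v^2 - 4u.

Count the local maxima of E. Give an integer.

1

E separates as a function of u plus a function of v, so ∇E=0 decouples.
∂E/∂u = -4(u + 1) = 0 at u ∈ {-1}; ∂E/∂v = 24v(v - 1)(v + 2) = 0 at v ∈ {-2, 0, 1}.
The Hessian is diagonal: diag(E_uu, E_vv). Second derivatives: E_uu(-1)=-4; E_vv(-2)=144, E_vv(0)=-48, E_vv(1)=72.
Local maxima occur where both diagonal entries negative: (-1, 0). Count: 1.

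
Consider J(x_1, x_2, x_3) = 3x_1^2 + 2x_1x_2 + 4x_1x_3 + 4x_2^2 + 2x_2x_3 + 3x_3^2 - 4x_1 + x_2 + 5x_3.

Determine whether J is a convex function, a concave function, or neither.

convex

J is quadratic, so its Hessian is the constant matrix H = [[6, 2, 4], [2, 8, 2], [4, 2, 6]].
Leading principal minors: 6, 44, 144.
All positive ⇒ H ≻ 0 ⇒ convex.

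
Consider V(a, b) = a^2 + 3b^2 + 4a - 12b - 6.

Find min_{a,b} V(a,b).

-22

V(a,b) separates as P(a) + Q(b) − 6, so its minimum is min P + min Q − 6.
P'(a) = 2a + 4 vanishes at a ∈ {-2}; Q'(b) = 6b - 12 vanishes at b ∈ {2}.
Local minima of P (where P''>0): P(-2)=-4. Local minima of Q: Q(2)=-12.
So the global minimum of V is P(-2) + Q(2) − 6 = -4 − 12 − 6 = -22, attained at (-2, 2).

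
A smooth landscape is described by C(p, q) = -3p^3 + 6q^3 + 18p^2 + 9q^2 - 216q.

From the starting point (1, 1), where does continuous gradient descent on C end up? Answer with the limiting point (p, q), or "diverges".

(0, 3)

C is separable, so gradient descent decouples: p follows -∂C/∂p, q follows -∂C/∂q.
∂C/∂p = -9p(p - 4); at p=1 this is 27, so p decreases.
∂C/∂q = 18(q - 3)(q + 4); at q=1 this is -180, so q increases.
p converges to its nearest critical value 0 (a local min of the p-part); q converges to 3. The iterate converges to (0, 3).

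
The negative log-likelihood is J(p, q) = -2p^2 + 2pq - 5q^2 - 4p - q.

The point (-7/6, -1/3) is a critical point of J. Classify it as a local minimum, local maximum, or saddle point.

local maximum

The Hessian of J is constant: H = [[-4, 2], [2, -10]].
det(H) = (-4)·(-10) − 2² = 36.
det(H) > 0 and tr(H) = -14 < 0, so H is negative definite and the point is a local maximum.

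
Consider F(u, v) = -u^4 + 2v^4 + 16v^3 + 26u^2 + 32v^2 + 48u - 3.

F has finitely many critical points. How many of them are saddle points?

5

F separates as a function of u plus a function of v, so ∇F=0 decouples.
∂F/∂u = -4(u - 4)(u + 1)(u + 3) = 0 at u ∈ {-3, -1, 4}; ∂F/∂v = 8v(v + 2)(v + 4) = 0 at v ∈ {-4, -2, 0}.
The Hessian is diagonal: diag(F_uu, F_vv). Second derivatives: F_uu(-3)=-56, F_uu(-1)=40, F_uu(4)=-140; F_vv(-4)=64, F_vv(-2)=-32, F_vv(0)=64.
Saddle points occur where the two diagonal entries have opposite signs: (-3, -4), (-3, 0), (-1, -2), (4, -4), (4, 0). Count: 5.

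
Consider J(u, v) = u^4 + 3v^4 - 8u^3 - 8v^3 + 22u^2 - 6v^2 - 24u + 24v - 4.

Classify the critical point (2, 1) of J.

The mixed partial ∂²J/∂u∂v is 0, so the Hessian at any point is diag(J_uu, J_vv) = diag(4(3u^2 - 12u + 11), 12(3v^2 - 4v - 1)).
At (2, 1): H = diag(-4, -24).
Both eigenvalues are negative, so H is negative definite: a local maximum.

local maximum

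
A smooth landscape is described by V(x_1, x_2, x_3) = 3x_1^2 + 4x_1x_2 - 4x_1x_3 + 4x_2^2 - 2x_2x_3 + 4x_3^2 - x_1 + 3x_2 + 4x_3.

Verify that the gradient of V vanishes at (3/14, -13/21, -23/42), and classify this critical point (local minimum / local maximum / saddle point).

∇V = (6x_1 + 4x_2 - 4x_3 - 1, 4x_1 + 8x_2 - 2x_3 + 3, -4x_1 - 2x_2 + 8x_3 + 4); substituting (3/14, -13/21, -23/42) gives ∇V = (0, 0, 0), so (3/14, -13/21, -23/42) is indeed a critical point.
The Hessian is constant: H = [[6, 4, -4], [4, 8, -2], [-4, -2, 8]].
Leading principal minors: Δ₁ = 6, Δ₂ = 32, Δ₃ = 168.
All leading minors are positive, so H is positive definite: a local minimum.

local minimum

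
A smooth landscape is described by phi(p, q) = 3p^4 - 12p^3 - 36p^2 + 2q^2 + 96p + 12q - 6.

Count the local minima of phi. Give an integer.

phi separates as a function of p plus a function of q, so ∇phi=0 decouples.
∂phi/∂p = 12(p - 4)(p - 1)(p + 2) = 0 at p ∈ {-2, 1, 4}; ∂phi/∂q = 4(q + 3) = 0 at q ∈ {-3}.
The Hessian is diagonal: diag(phi_pp, phi_qq). Second derivatives: phi_pp(-2)=216, phi_pp(1)=-108, phi_pp(4)=216; phi_qq(-3)=4.
Local minima occur where both diagonal entries positive: (-2, -3), (4, -3). Count: 2.

2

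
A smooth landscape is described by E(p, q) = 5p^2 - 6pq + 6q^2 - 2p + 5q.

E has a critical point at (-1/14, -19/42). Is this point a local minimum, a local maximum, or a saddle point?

local minimum

The Hessian of E is constant: H = [[10, -6], [-6, 12]].
det(H) = 10·12 − (-6)² = 84.
det(H) > 0 and tr(H) = 22 > 0, so H is positive definite and the point is a local minimum.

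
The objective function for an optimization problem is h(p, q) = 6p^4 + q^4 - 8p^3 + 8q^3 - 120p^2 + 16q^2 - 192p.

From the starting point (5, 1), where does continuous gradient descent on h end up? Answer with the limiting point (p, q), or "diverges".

h is separable, so gradient descent decouples: p follows -∂h/∂p, q follows -∂h/∂q.
∂h/∂p = 24(p - 4)(p + 1)(p + 2); at p=5 this is 1008, so p decreases.
∂h/∂q = 4q(q + 2)(q + 4); at q=1 this is 60, so q decreases.
p converges to its nearest critical value 4 (a local min of the p-part); q converges to 0. The iterate converges to (4, 0).

(4, 0)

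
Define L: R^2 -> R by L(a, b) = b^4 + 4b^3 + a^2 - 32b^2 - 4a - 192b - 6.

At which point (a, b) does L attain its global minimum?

L(a,b) separates as P(a) + Q(b) − 6, so its minimum is min P + min Q − 6.
P'(a) = 2a - 4 vanishes at a ∈ {2}; Q'(b) = 4(b - 4)(b + 3)(b + 4) vanishes at b ∈ {-4, -3, 4}.
Local minima of P (where P''>0): P(2)=-4. Local minima of Q: Q(-4)=256, Q(4)=-768.
So the global minimum of L is P(2) + Q(4) − 6 = -4 − 768 − 6 = -778, attained at (2, 4).

(2, 4)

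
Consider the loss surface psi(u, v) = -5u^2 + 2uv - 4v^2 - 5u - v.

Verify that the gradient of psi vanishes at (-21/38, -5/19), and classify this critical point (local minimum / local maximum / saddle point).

∇psi = (-10u + 2v - 5, 2u - 8v - 1); substituting (-21/38, -5/19) gives ∇psi = (0, 0), so (-21/38, -5/19) is indeed a critical point.
The Hessian of psi is constant: H = [[-10, 2], [2, -8]].
det(H) = (-10)·(-8) − 2² = 76.
det(H) > 0 and tr(H) = -18 < 0, so H is negative definite and the point is a local maximum.

local maximum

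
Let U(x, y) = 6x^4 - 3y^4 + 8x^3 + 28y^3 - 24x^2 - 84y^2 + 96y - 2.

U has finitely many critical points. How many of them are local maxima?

2

U separates as a function of x plus a function of y, so ∇U=0 decouples.
∂U/∂x = 24x(x - 1)(x + 2) = 0 at x ∈ {-2, 0, 1}; ∂U/∂y = -12(y - 4)(y - 2)(y - 1) = 0 at y ∈ {1, 2, 4}.
The Hessian is diagonal: diag(U_xx, U_yy). Second derivatives: U_xx(-2)=144, U_xx(0)=-48, U_xx(1)=72; U_yy(1)=-36, U_yy(2)=24, U_yy(4)=-72.
Local maxima occur where both diagonal entries negative: (0, 1), (0, 4). Count: 2.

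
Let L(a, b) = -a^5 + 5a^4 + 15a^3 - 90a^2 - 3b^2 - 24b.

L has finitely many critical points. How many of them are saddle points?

2

L separates as a function of a plus a function of b, so ∇L=0 decouples.
∂L/∂a = -5a(a - 4)(a - 3)(a + 3) = 0 at a ∈ {-3, 0, 3, 4}; ∂L/∂b = -6(b + 4) = 0 at b ∈ {-4}.
The Hessian is diagonal: diag(L_aa, L_bb). Second derivatives: L_aa(-3)=630, L_aa(0)=-180, L_aa(3)=90, L_aa(4)=-140; L_bb(-4)=-6.
Saddle points occur where the two diagonal entries have opposite signs: (-3, -4), (3, -4). Count: 2.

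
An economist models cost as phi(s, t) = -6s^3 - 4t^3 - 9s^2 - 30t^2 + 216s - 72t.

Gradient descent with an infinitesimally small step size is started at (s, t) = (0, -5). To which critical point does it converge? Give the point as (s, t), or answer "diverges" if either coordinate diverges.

phi is separable, so gradient descent decouples: s follows -∂phi/∂s, t follows -∂phi/∂t.
∂phi/∂s = -18(s - 3)(s + 4); at s=0 this is 216, so s decreases.
∂phi/∂t = -12(t + 2)(t + 3); at t=-5 this is -72, so t increases.
s converges to its nearest critical value -4 (a local min of the s-part); t converges to -3. The iterate converges to (-4, -3).

(-4, -3)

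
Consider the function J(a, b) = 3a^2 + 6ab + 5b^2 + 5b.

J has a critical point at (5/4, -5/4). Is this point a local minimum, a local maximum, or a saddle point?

local minimum

The Hessian of J is constant: H = [[6, 6], [6, 10]].
det(H) = 6·10 − 6² = 24.
det(H) > 0 and tr(H) = 16 > 0, so H is positive definite and the point is a local minimum.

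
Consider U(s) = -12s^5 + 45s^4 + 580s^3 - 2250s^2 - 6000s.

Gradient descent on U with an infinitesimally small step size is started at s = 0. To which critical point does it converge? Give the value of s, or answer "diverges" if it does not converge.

U'(s) = -60(s - 5)(s - 4)(s + 1)(s + 5), so U'(0) = -6000.
Gradient descent moves in the -U' direction, i.e. s is increasing.
The nearest critical point in that direction is s = 4, where U'' = 2700 > 0 (a local minimum). The iterate converges there.

4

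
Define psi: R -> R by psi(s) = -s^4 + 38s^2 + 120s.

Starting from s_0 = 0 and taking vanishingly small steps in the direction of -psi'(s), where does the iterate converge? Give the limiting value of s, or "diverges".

-2

psi'(s) = -4(s - 5)(s + 2)(s + 3), so psi'(0) = 120.
Gradient descent moves in the -psi' direction, i.e. s is decreasing.
The nearest critical point in that direction is s = -2, where psi'' = 28 > 0 (a local minimum). The iterate converges there.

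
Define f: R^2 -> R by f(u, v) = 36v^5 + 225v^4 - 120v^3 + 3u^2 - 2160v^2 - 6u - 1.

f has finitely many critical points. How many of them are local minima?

f separates as a function of u plus a function of v, so ∇f=0 decouples.
∂f/∂u = 6(u - 1) = 0 at u ∈ {1}; ∂f/∂v = 180v(v - 2)(v + 3)(v + 4) = 0 at v ∈ {-4, -3, 0, 2}.
The Hessian is diagonal: diag(f_uu, f_vv). Second derivatives: f_uu(1)=6; f_vv(-4)=-4320, f_vv(-3)=2700, f_vv(0)=-4320, f_vv(2)=10800.
Local minima occur where both diagonal entries positive: (1, -3), (1, 2). Count: 2.

2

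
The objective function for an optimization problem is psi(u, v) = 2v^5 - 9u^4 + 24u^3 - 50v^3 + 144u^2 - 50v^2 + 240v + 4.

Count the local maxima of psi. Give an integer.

4

psi separates as a function of u plus a function of v, so ∇psi=0 decouples.
∂psi/∂u = -36u(u - 4)(u + 2) = 0 at u ∈ {-2, 0, 4}; ∂psi/∂v = 10(v - 4)(v - 1)(v + 2)(v + 3) = 0 at v ∈ {-3, -2, 1, 4}.
The Hessian is diagonal: diag(psi_uu, psi_vv). Second derivatives: psi_uu(-2)=-432, psi_uu(0)=288, psi_uu(4)=-864; psi_vv(-3)=-280, psi_vv(-2)=180, psi_vv(1)=-360, psi_vv(4)=1260.
Local maxima occur where both diagonal entries negative: (-2, -3), (-2, 1), (4, -3), (4, 1). Count: 4.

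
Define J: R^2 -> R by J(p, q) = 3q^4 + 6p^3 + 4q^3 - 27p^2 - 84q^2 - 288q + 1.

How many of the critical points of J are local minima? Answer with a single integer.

J separates as a function of p plus a function of q, so ∇J=0 decouples.
∂J/∂p = 18p(p - 3) = 0 at p ∈ {0, 3}; ∂J/∂q = 12(q - 4)(q + 2)(q + 3) = 0 at q ∈ {-3, -2, 4}.
The Hessian is diagonal: diag(J_pp, J_qq). Second derivatives: J_pp(0)=-54, J_pp(3)=54; J_qq(-3)=84, J_qq(-2)=-72, J_qq(4)=504.
Local minima occur where both diagonal entries positive: (3, -3), (3, 4). Count: 2.

2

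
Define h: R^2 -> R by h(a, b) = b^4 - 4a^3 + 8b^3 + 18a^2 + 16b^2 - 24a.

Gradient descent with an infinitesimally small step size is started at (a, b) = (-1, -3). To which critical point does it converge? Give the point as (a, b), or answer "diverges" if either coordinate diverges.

(1, -4)

h is separable, so gradient descent decouples: a follows -∂h/∂a, b follows -∂h/∂b.
∂h/∂a = -12(a - 2)(a - 1); at a=-1 this is -72, so a increases.
∂h/∂b = 4b(b + 2)(b + 4); at b=-3 this is 12, so b decreases.
a converges to its nearest critical value 1 (a local min of the a-part); b converges to -4. The iterate converges to (1, -4).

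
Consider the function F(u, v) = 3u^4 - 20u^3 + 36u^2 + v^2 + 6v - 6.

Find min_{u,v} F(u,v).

-15

F(u,v) separates as P(u) + Q(v) − 6, so its minimum is min P + min Q − 6.
P'(u) = 12u(u - 3)(u - 2) vanishes at u ∈ {0, 2, 3}; Q'(v) = 2v + 6 vanishes at v ∈ {-3}.
Local minima of P (where P''>0): P(0)=0, P(3)=27. Local minima of Q: Q(-3)=-9.
So the global minimum of F is P(0) + Q(-3) − 6 = 0 − 9 − 6 = -15, attained at (0, -3).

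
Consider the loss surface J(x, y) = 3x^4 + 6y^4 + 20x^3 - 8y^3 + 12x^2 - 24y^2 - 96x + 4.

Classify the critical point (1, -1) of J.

local minimum

The mixed partial ∂²J/∂x∂y is 0, so the Hessian at any point is diag(J_xx, J_yy) = diag(12(3x^2 + 10x + 2), 24(3y^2 - 2y - 2)).
At (1, -1): H = diag(180, 72).
Both eigenvalues are positive, so H is positive definite: a local minimum.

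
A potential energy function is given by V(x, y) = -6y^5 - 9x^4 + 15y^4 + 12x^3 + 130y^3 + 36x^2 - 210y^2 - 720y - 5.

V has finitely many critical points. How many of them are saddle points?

6

V separates as a function of x plus a function of y, so ∇V=0 decouples.
∂V/∂x = -36x(x - 2)(x + 1) = 0 at x ∈ {-1, 0, 2}; ∂V/∂y = -30(y - 4)(y - 2)(y + 1)(y + 3) = 0 at y ∈ {-3, -1, 2, 4}.
The Hessian is diagonal: diag(V_xx, V_yy). Second derivatives: V_xx(-1)=-108, V_xx(0)=72, V_xx(2)=-216; V_yy(-3)=2100, V_yy(-1)=-900, V_yy(2)=900, V_yy(4)=-2100.
Saddle points occur where the two diagonal entries have opposite signs: (-1, -3), (-1, 2), (0, -1), (0, 4), (2, -3), (2, 2). Count: 6.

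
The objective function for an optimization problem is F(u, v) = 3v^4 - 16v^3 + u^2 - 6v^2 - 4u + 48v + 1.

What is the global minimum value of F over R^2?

F(u,v) separates as P(u) + Q(v) + 1, so its minimum is min P + min Q + 1.
P'(u) = 2u - 4 vanishes at u ∈ {2}; Q'(v) = 12(v - 4)(v - 1)(v + 1) vanishes at v ∈ {-1, 1, 4}.
Local minima of P (where P''>0): P(2)=-4. Local minima of Q: Q(-1)=-35, Q(4)=-160.
So the global minimum of F is P(2) + Q(4) + 1 = -4 − 160 + 1 = -163, attained at (2, 4).

-163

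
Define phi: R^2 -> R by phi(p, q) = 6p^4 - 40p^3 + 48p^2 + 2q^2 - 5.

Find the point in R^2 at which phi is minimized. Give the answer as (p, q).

(4, 0)

phi(p,q) separates as A(p) + B(q) − 5, so its minimum is min A + min B − 5.
A'(p) = 24p(p - 4)(p - 1) vanishes at p ∈ {0, 1, 4}; B'(q) = 4q vanishes at q ∈ {0}.
Local minima of A (where A''>0): A(0)=0, A(4)=-256. Local minima of B: B(0)=0.
So the global minimum of phi is A(4) + B(0) − 5 = -256 + 0 − 5 = -261, attained at (4, 0).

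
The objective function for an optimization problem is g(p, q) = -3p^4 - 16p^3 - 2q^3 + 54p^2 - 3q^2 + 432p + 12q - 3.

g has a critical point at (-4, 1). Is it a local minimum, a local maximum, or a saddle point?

The mixed partial ∂²g/∂p∂q is 0, so the Hessian at any point is diag(g_pp, g_qq) = diag(12(-3p^2 - 8p + 9), -6(2q + 1)).
At (-4, 1): H = diag(-84, -18).
Both eigenvalues are negative, so H is negative definite: a local maximum.

local maximum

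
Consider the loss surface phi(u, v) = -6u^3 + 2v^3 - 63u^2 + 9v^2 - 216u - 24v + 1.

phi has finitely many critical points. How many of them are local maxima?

1

phi separates as a function of u plus a function of v, so ∇phi=0 decouples.
∂phi/∂u = -18(u + 3)(u + 4) = 0 at u ∈ {-4, -3}; ∂phi/∂v = 6(v - 1)(v + 4) = 0 at v ∈ {-4, 1}.
The Hessian is diagonal: diag(phi_uu, phi_vv). Second derivatives: phi_uu(-4)=18, phi_uu(-3)=-18; phi_vv(-4)=-30, phi_vv(1)=30.
Local maxima occur where both diagonal entries negative: (-3, -4). Count: 1.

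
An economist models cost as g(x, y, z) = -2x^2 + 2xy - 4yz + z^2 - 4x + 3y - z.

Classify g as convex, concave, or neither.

neither

g is quadratic, so its Hessian is the constant matrix H = [[-4, 2, 0], [2, 0, -4], [0, -4, 2]].
Leading principal minors: -4, -4, 56.
Neither pattern holds ⇒ H is indefinite ⇒ neither convex nor concave.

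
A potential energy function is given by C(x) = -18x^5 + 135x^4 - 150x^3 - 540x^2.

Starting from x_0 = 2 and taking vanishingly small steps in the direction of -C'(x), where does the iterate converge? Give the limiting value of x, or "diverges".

C'(x) = -90x(x - 4)(x - 3)(x + 1), so C'(2) = -1080.
Gradient descent moves in the -C' direction, i.e. x is increasing.
The nearest critical point in that direction is x = 3, where C'' = 1080 > 0 (a local minimum). The iterate converges there.

3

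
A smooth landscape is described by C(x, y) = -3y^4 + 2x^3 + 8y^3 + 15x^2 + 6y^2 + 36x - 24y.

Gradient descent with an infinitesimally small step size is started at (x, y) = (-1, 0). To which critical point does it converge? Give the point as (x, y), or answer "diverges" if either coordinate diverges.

(-2, 1)

C is separable, so gradient descent decouples: x follows -∂C/∂x, y follows -∂C/∂y.
∂C/∂x = 6(x + 2)(x + 3); at x=-1 this is 12, so x decreases.
∂C/∂y = -12(y - 2)(y - 1)(y + 1); at y=0 this is -24, so y increases.
x converges to its nearest critical value -2 (a local min of the x-part); y converges to 1. The iterate converges to (-2, 1).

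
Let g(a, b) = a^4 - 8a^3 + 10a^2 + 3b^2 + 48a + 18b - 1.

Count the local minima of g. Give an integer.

2

g separates as a function of a plus a function of b, so ∇g=0 decouples.
∂g/∂a = 4(a - 4)(a - 3)(a + 1) = 0 at a ∈ {-1, 3, 4}; ∂g/∂b = 6(b + 3) = 0 at b ∈ {-3}.
The Hessian is diagonal: diag(g_aa, g_bb). Second derivatives: g_aa(-1)=80, g_aa(3)=-16, g_aa(4)=20; g_bb(-3)=6.
Local minima occur where both diagonal entries positive: (-1, -3), (4, -3). Count: 2.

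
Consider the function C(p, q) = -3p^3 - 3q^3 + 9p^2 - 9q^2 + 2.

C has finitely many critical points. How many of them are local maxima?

C separates as a function of p plus a function of q, so ∇C=0 decouples.
∂C/∂p = -9p(p - 2) = 0 at p ∈ {0, 2}; ∂C/∂q = -9q(q + 2) = 0 at q ∈ {-2, 0}.
The Hessian is diagonal: diag(C_pp, C_qq). Second derivatives: C_pp(0)=18, C_pp(2)=-18; C_qq(-2)=18, C_qq(0)=-18.
Local maxima occur where both diagonal entries negative: (2, 0). Count: 1.

1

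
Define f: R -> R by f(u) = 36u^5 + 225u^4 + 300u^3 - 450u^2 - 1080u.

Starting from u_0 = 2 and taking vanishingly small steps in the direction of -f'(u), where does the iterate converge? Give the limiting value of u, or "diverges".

1

f'(u) = 180(u - 1)(u + 1)(u + 2)(u + 3), so f'(2) = 10800.
Gradient descent moves in the -f' direction, i.e. u is decreasing.
The nearest critical point in that direction is u = 1, where f'' = 4320 > 0 (a local minimum). The iterate converges there.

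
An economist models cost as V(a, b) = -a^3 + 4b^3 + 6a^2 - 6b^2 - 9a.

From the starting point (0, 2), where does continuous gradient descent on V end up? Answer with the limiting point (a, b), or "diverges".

(1, 1)

V is separable, so gradient descent decouples: a follows -∂V/∂a, b follows -∂V/∂b.
∂V/∂a = -3(a - 3)(a - 1); at a=0 this is -9, so a increases.
∂V/∂b = 12b(b - 1); at b=2 this is 24, so b decreases.
a converges to its nearest critical value 1 (a local min of the a-part); b converges to 1. The iterate converges to (1, 1).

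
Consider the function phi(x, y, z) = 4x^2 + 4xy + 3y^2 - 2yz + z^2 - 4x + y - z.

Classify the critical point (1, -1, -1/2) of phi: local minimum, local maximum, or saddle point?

local minimum

The Hessian is constant: H = [[8, 4, 0], [4, 6, -2], [0, -2, 2]].
Leading principal minors: Δ₁ = 8, Δ₂ = 32, Δ₃ = 32.
All leading minors are positive, so H is positive definite: a local minimum.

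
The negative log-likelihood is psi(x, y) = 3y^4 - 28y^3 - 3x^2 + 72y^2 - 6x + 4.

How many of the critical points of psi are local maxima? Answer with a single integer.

1

psi separates as a function of x plus a function of y, so ∇psi=0 decouples.
∂psi/∂x = -6(x + 1) = 0 at x ∈ {-1}; ∂psi/∂y = 12y(y - 4)(y - 3) = 0 at y ∈ {0, 3, 4}.
The Hessian is diagonal: diag(psi_xx, psi_yy). Second derivatives: psi_xx(-1)=-6; psi_yy(0)=144, psi_yy(3)=-36, psi_yy(4)=48.
Local maxima occur where both diagonal entries negative: (-1, 3). Count: 1.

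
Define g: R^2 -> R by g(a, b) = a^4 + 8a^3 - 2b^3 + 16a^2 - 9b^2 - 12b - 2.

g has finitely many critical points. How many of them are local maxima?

1

g separates as a function of a plus a function of b, so ∇g=0 decouples.
∂g/∂a = 4a(a + 2)(a + 4) = 0 at a ∈ {-4, -2, 0}; ∂g/∂b = -6(b + 1)(b + 2) = 0 at b ∈ {-2, -1}.
The Hessian is diagonal: diag(g_aa, g_bb). Second derivatives: g_aa(-4)=32, g_aa(-2)=-16, g_aa(0)=32; g_bb(-2)=6, g_bb(-1)=-6.
Local maxima occur where both diagonal entries negative: (-2, -1). Count: 1.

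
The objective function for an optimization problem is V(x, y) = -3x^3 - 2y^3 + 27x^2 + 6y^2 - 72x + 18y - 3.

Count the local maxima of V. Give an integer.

1

V separates as a function of x plus a function of y, so ∇V=0 decouples.
∂V/∂x = -9(x - 4)(x - 2) = 0 at x ∈ {2, 4}; ∂V/∂y = -6(y - 3)(y + 1) = 0 at y ∈ {-1, 3}.
The Hessian is diagonal: diag(V_xx, V_yy). Second derivatives: V_xx(2)=18, V_xx(4)=-18; V_yy(-1)=24, V_yy(3)=-24.
Local maxima occur where both diagonal entries negative: (4, 3). Count: 1.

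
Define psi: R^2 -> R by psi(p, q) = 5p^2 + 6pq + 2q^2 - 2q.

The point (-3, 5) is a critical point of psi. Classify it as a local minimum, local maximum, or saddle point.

The Hessian of psi is constant: H = [[10, 6], [6, 4]].
det(H) = 10·4 − 6² = 4.
det(H) > 0 and tr(H) = 14 > 0, so H is positive definite and the point is a local minimum.

local minimum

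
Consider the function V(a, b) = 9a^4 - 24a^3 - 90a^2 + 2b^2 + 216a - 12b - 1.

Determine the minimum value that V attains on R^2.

-475

V(a,b) separates as P(a) + Q(b) − 1, so its minimum is min P + min Q − 1.
P'(a) = 36(a - 3)(a - 1)(a + 2) vanishes at a ∈ {-2, 1, 3}; Q'(b) = 4b - 12 vanishes at b ∈ {3}.
Local minima of P (where P''>0): P(-2)=-456, P(3)=-81. Local minima of Q: Q(3)=-18.
So the global minimum of V is P(-2) + Q(3) − 1 = -456 − 18 − 1 = -475, attained at (-2, 3).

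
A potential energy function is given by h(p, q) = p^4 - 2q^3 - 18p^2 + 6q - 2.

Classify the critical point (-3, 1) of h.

saddle point

The mixed partial ∂²h/∂p∂q is 0, so the Hessian at any point is diag(h_pp, h_qq) = diag(12(p^2 - 3), -12q).
At (-3, 1): H = diag(72, -12).
The eigenvalues have opposite signs, so H is indefinite: a saddle point.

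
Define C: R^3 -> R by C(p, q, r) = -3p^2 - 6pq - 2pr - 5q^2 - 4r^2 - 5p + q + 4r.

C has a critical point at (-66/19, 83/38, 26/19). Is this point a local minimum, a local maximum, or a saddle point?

The Hessian is constant: H = [[-6, -6, -2], [-6, -10, 0], [-2, 0, -8]].
Leading principal minors: Δ₁ = -6, Δ₂ = 24, Δ₃ = -152.
The minors alternate sign starting negative (−, +, −), so H is negative definite: a local maximum.

local maximum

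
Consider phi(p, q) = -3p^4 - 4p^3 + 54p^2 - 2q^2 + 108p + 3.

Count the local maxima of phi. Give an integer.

2

phi separates as a function of p plus a function of q, so ∇phi=0 decouples.
∂phi/∂p = -12(p - 3)(p + 1)(p + 3) = 0 at p ∈ {-3, -1, 3}; ∂phi/∂q = -4q = 0 at q ∈ {0}.
The Hessian is diagonal: diag(phi_pp, phi_qq). Second derivatives: phi_pp(-3)=-144, phi_pp(-1)=96, phi_pp(3)=-288; phi_qq(0)=-4.
Local maxima occur where both diagonal entries negative: (-3, 0), (3, 0). Count: 2.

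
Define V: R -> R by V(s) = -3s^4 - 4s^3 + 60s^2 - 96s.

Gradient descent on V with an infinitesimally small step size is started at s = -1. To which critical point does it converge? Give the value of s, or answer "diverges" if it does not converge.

1

V'(s) = -12(s - 2)(s - 1)(s + 4), so V'(-1) = -216.
Gradient descent moves in the -V' direction, i.e. s is increasing.
The nearest critical point in that direction is s = 1, where V'' = 60 > 0 (a local minimum). The iterate converges there.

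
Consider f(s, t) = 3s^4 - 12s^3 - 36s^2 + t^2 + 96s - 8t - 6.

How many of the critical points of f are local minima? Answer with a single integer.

2

f separates as a function of s plus a function of t, so ∇f=0 decouples.
∂f/∂s = 12(s - 4)(s - 1)(s + 2) = 0 at s ∈ {-2, 1, 4}; ∂f/∂t = 2(t - 4) = 0 at t ∈ {4}.
The Hessian is diagonal: diag(f_ss, f_tt). Second derivatives: f_ss(-2)=216, f_ss(1)=-108, f_ss(4)=216; f_tt(4)=2.
Local minima occur where both diagonal entries positive: (-2, 4), (4, 4). Count: 2.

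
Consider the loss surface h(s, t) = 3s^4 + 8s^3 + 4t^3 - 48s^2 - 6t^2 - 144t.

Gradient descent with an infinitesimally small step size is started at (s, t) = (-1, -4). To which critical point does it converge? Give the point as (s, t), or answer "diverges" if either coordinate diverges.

diverges

h is separable, so gradient descent decouples: s follows -∂h/∂s, t follows -∂h/∂t.
∂h/∂s = 12s(s - 2)(s + 4); at s=-1 this is 108, so s decreases.
∂h/∂t = 12(t - 4)(t + 3); at t=-4 this is 96, so t decreases.
The t-coordinate has no critical point in that direction and runs off to infinity.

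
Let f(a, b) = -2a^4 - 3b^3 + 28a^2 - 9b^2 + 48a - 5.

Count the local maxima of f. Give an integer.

2

f separates as a function of a plus a function of b, so ∇f=0 decouples.
∂f/∂a = -8(a - 3)(a + 1)(a + 2) = 0 at a ∈ {-2, -1, 3}; ∂f/∂b = -9b(b + 2) = 0 at b ∈ {-2, 0}.
The Hessian is diagonal: diag(f_aa, f_bb). Second derivatives: f_aa(-2)=-40, f_aa(-1)=32, f_aa(3)=-160; f_bb(-2)=18, f_bb(0)=-18.
Local maxima occur where both diagonal entries negative: (-2, 0), (3, 0). Count: 2.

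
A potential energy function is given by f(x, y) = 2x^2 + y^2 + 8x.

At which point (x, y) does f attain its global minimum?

f(x,y) separates as P(x) + Q(y), so its minimum is min P + min Q.
P'(x) = 4x + 8 vanishes at x ∈ {-2}; Q'(y) = 2y vanishes at y ∈ {0}.
Local minima of P (where P''>0): P(-2)=-8. Local minima of Q: Q(0)=0.
So the global minimum of f is P(-2) + Q(0) = -8 + 0 = -8, attained at (-2, 0).

(-2, 0)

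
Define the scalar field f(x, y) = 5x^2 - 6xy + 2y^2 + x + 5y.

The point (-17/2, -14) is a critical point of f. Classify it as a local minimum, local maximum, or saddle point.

local minimum

The Hessian of f is constant: H = [[10, -6], [-6, 4]].
det(H) = 10·4 − (-6)² = 4.
det(H) > 0 and tr(H) = 14 > 0, so H is positive definite and the point is a local minimum.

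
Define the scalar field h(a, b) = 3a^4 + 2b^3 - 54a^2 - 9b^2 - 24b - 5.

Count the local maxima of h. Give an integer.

1

h separates as a function of a plus a function of b, so ∇h=0 decouples.
∂h/∂a = 12a(a - 3)(a + 3) = 0 at a ∈ {-3, 0, 3}; ∂h/∂b = 6(b - 4)(b + 1) = 0 at b ∈ {-1, 4}.
The Hessian is diagonal: diag(h_aa, h_bb). Second derivatives: h_aa(-3)=216, h_aa(0)=-108, h_aa(3)=216; h_bb(-1)=-30, h_bb(4)=30.
Local maxima occur where both diagonal entries negative: (0, -1). Count: 1.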